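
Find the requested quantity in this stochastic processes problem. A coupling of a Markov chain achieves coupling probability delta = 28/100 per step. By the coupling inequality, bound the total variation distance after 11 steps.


TV distance bound <= (1-delta)^n
= (1 - 0.2800)^11
= 0.7200^11
= 0.0270

0.0270


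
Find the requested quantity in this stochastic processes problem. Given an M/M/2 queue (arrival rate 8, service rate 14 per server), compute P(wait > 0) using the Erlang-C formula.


a = lambda/mu = 0.5714
rho = a/c = 0.2857
Erlang-C formula applied:
C(c,a) = 0.1270

0.1270


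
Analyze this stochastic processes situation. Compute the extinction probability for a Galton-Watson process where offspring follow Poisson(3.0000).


Since mu = 3.0000 > 1, extinction prob q < 1.
Solve s = exp(mu*(s-1)) iteratively.
q = 0.0595

0.0595


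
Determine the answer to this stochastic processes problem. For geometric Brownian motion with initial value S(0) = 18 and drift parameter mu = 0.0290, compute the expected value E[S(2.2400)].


E[S(t)] = S(0) * exp(mu * t)
= 18 * exp(0.0290 * 2.2400)
= 18 * 1.0671
= 19.2081

19.2081


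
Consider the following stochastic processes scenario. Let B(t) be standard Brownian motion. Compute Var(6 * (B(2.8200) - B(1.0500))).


Var(alpha*(B(t)-B(s))) = alpha^2 * (t-s)
= 6^2 * (2.8200 - 1.0500)
= 36 * 1.7700
= 63.7200

63.7200


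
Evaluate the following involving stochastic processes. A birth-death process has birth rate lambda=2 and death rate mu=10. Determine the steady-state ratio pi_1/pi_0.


For birth-death process, pi_n/pi_0 = (lambda/mu)^n
= (2/10)^1
= 0.2000

0.2000


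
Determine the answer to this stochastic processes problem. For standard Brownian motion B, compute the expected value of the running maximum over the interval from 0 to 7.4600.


E(max B(s)) = sqrt(2t/pi)
= sqrt(2*7.4600/pi)
= sqrt(4.7492)
= 2.1793

2.1793


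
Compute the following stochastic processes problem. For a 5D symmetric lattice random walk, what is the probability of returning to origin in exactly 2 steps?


P(return in 2 steps) = P(reverse first step) = 1/(2d)
= 1/10
= 0.1000

0.1000


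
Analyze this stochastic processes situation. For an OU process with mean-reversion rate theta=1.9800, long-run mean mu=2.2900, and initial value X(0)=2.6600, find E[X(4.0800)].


E[X(t)] = mu + (X(0) - mu)*exp(-theta*t)
= 2.2900 + (2.6600 - 2.2900)*exp(-1.9800*4.0800)
= 2.2900 + 0.3700 * 3.1017e-04
= 2.2901

2.2901


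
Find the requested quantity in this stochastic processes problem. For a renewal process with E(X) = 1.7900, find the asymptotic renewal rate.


Long-run renewal rate = 1/E(X)
= 1/1.7900
= 0.5587

0.5587


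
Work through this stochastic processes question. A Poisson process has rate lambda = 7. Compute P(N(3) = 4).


P(N(t)=k) = (lambda*t)^k * exp(-lambda*t) / k!
lambda*t = 21
= 21^4 * exp(-21) / 4!
= 194481 * 7.5826e-10 / 24
= 6.1444e-06

6.1444e-06


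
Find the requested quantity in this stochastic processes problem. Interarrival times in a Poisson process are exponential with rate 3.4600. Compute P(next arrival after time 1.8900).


P(X > t) = exp(-lambda * t)
= exp(-3.4600 * 1.8900)
= exp(-6.5394) = 0.0014

0.0014


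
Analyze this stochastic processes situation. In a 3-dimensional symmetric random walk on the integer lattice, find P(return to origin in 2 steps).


P(return in 2 steps) = P(reverse first step) = 1/(2d)
= 1/6
= 0.1667

0.1667


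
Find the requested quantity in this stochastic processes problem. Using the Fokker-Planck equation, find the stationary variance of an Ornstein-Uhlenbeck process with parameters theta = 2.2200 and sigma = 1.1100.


Stationary variance = sigma^2 / (2*theta)
= 1.1100^2 / (2*2.2200)
= 1.2321 / 4.4400
= 0.2775

0.2775


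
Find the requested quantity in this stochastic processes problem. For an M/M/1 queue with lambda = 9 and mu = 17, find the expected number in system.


rho = 9/17 = 0.5294
L = rho/(1-rho)
= 0.5294/0.4706
= 1.1250

1.1250


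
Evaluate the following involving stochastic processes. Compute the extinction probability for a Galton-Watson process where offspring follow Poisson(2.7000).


Since mu = 2.7000 > 1, extinction prob q < 1.
Solve s = exp(mu*(s-1)) iteratively.
q = 0.0844

0.0844


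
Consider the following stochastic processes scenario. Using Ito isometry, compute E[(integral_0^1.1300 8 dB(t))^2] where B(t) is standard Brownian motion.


By Ito isometry: E[(int f dB)^2] = int f^2 dt
= 8^2 * 1.1300
= 64 * 1.1300 = 72.3200

72.3200


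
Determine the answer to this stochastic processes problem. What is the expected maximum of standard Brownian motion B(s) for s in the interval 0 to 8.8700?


E(max B(s)) = sqrt(2t/pi)
= sqrt(2*8.8700/pi)
= sqrt(5.6468)
= 2.3763

2.3763


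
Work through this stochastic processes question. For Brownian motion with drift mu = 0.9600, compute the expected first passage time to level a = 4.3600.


Expected first passage time = a/mu
= 4.3600/0.9600
= 4.5417

4.5417


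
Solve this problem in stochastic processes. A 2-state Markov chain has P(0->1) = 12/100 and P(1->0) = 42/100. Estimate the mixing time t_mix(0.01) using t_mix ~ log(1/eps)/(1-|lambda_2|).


lambda_2 = |1 - p01 - p10| = |1 - 0.1200 - 0.4200| = 0.4600
t_mix ~ log(1/eps)/(1 - |lambda_2|)
= log(100)/(1 - 0.4600) = 4.6052/0.5400
= 8.5281

8.5281


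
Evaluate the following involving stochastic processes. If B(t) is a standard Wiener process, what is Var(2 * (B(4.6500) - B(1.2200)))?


Var(alpha*(B(t)-B(s))) = alpha^2 * (t-s)
= 2^2 * (4.6500 - 1.2200)
= 4 * 3.4300
= 13.7200

13.7200


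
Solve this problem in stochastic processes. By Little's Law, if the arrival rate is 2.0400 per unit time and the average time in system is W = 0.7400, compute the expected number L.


Little's Law: L = lambda * W
= 2.0400 * 0.7400
= 1.5096

1.5096


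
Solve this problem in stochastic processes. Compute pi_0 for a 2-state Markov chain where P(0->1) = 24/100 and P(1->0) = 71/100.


Stationary distribution: pi_0 = p10/(p01+p10), pi_1 = p01/(p01+p10)
p01 = 0.2400, p10 = 0.7100
pi_0 = 0.7474

0.7474


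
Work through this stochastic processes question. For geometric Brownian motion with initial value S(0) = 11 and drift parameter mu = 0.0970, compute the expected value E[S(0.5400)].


E[S(t)] = S(0) * exp(mu * t)
= 11 * exp(0.0970 * 0.5400)
= 11 * 1.0538
= 11.5915

11.5915


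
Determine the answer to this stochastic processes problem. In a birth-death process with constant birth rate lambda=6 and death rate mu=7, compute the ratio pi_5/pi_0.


For birth-death process, pi_n/pi_0 = (lambda/mu)^n
= (6/7)^5
= 0.4627

0.4627


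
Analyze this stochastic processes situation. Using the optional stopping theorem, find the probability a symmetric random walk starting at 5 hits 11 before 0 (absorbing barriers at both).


By optional stopping theorem: E(M at tau) = M(0) = 5
P(hit 11)*11 + P(hit 0)*0 = 5
P(hit 11) = (5 - 0)/(11 - 0) = 5/11 = 0.4545

0.4545


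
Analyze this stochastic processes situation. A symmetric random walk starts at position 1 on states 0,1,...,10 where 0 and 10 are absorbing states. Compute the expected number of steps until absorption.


For symmetric RW on 0,...,N with absorbing barriers, E(i) = i*(N-i)
E(1) = 1 * 9 = 9

9


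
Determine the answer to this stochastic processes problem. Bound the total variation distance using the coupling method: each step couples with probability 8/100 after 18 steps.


TV distance bound <= (1-delta)^n
= (1 - 0.0800)^18
= 0.9200^18
= 0.2229

0.2229


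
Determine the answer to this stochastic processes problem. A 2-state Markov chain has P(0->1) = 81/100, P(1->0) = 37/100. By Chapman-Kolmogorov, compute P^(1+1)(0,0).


P^2 = P^1 * P^1
Computing via matrix multiplication of the transition matrix.
Entry (0,0) of P^2 = 0.3358

0.3358


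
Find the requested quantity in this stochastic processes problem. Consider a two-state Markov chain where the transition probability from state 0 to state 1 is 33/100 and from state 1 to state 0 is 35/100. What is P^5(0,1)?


Computing P^5 by matrix multiplication.
P = [[0.6700, 0.3300], [0.3500, 0.6500]]
After raising P to the power 5:
P^5(0,1) = 0.4837

0.4837


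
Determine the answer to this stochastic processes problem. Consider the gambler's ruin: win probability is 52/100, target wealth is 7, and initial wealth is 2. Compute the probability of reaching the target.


Gambler's ruin formula:
r = q/p = 0.4800/0.5200 = 0.9231
P(win) = (1 - r^i)/(1 - r^N)
= (1 - 0.9231^2)/(1 - 0.9231^7)
= 0.3449

0.3449


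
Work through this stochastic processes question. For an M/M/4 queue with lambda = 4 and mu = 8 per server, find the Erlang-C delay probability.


a = lambda/mu = 0.5000
rho = a/c = 0.1250
Erlang-C formula applied:
C(c,a) = 0.0018

0.0018


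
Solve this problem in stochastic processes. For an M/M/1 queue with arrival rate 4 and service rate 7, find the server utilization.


rho = lambda/mu
= 4/7
= 0.5714

0.5714


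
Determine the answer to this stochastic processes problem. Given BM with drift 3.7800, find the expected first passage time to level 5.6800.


Expected first passage time = a/mu
= 5.6800/3.7800
= 1.5026

1.5026


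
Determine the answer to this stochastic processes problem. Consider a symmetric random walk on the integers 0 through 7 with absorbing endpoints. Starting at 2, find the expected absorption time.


For symmetric RW on 0,...,N with absorbing barriers, E(i) = i*(N-i)
E(2) = 2 * 5 = 10

10


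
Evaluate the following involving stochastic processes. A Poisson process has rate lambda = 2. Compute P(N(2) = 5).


P(N(t)=k) = (lambda*t)^k * exp(-lambda*t) / k!
lambda*t = 4
= 4^5 * exp(-4) / 5!
= 1024 * 0.0183 / 120
= 0.1563

0.1563


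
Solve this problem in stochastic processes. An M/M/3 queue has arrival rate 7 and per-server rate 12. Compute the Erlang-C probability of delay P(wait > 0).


a = lambda/mu = 0.5833
rho = a/c = 0.1944
Erlang-C formula applied:
C(c,a) = 0.0229

0.0229


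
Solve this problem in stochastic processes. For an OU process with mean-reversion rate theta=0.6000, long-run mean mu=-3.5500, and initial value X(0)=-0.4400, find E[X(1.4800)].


E[X(t)] = mu + (X(0) - mu)*exp(-theta*t)
= -3.5500 + (-0.4400 - -3.5500)*exp(-0.6000*1.4800)
= -3.5500 + 3.1100 * 0.4115
= -2.2703

-2.2703


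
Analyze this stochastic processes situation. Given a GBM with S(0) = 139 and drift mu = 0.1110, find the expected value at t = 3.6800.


E[S(t)] = S(0) * exp(mu * t)
= 139 * exp(0.1110 * 3.6800)
= 139 * 1.5045
= 209.1296

209.1296


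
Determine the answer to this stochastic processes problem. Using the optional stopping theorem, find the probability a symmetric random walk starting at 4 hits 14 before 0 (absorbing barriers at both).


By optional stopping theorem: E(M at tau) = M(0) = 4
P(hit 14)*14 + P(hit 0)*0 = 4
P(hit 14) = (4 - 0)/(14 - 0) = 2/7 = 0.2857

0.2857


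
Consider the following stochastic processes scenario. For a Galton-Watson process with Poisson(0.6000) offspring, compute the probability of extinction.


Since mu = 0.6000 <= 1, extinction probability = 1.

1.0000


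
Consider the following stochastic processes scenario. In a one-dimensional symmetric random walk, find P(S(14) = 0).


P(S(14) = 0) = C(14,7) / 4^7
= 3432 / 16384
= 0.2095

0.2095


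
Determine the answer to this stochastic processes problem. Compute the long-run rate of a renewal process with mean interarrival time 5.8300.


Long-run renewal rate = 1/E(X)
= 1/5.8300
= 0.1715

0.1715


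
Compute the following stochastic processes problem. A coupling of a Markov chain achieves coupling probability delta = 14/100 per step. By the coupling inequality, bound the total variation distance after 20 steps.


TV distance bound <= (1-delta)^n
= (1 - 0.1400)^20
= 0.8600^20
= 0.0490

0.0490


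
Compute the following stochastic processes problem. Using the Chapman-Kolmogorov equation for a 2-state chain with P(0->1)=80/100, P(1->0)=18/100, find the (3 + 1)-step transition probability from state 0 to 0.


P^4 = P^3 * P^1
Computing via matrix multiplication of the transition matrix.
Entry (0,0) of P^4 = 0.1837

0.1837


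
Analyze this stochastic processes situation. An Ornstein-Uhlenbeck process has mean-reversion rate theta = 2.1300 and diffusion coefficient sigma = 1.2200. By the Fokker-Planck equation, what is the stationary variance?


Stationary variance = sigma^2 / (2*theta)
= 1.2200^2 / (2*2.1300)
= 1.4884 / 4.2600
= 0.3494

0.3494


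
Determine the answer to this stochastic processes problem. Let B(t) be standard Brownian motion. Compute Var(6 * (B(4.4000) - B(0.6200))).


Var(alpha*(B(t)-B(s))) = alpha^2 * (t-s)
= 6^2 * (4.4000 - 0.6200)
= 36 * 3.7800
= 136.0800

136.0800


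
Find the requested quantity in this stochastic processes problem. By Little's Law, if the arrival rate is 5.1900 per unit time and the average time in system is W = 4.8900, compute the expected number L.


Little's Law: L = lambda * W
= 5.1900 * 4.8900
= 25.3791

25.3791


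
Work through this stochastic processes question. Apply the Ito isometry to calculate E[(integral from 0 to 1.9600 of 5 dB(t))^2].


By Ito isometry: E[(int f dB)^2] = int f^2 dt
= 5^2 * 1.9600
= 25 * 1.9600 = 49.0000

49.0000


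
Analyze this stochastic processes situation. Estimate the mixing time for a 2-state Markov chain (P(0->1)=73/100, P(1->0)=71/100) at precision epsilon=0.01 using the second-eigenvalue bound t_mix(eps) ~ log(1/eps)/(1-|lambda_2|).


lambda_2 = |1 - p01 - p10| = |1 - 0.7300 - 0.7100| = 0.4400
t_mix ~ log(1/eps)/(1 - |lambda_2|)
= log(100)/(1 - 0.4400) = 4.6052/0.5600
= 8.2235

8.2235


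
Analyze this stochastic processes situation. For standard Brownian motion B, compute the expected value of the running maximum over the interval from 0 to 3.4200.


E(max B(s)) = sqrt(2t/pi)
= sqrt(2*3.4200/pi)
= sqrt(2.1772)
= 1.4755

1.4755


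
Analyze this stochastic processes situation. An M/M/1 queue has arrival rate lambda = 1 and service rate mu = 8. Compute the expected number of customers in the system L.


rho = 1/8 = 0.1250
L = rho/(1-rho)
= 0.1250/0.8750
= 0.1429

0.1429


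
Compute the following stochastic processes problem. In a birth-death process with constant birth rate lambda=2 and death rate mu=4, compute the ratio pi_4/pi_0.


For birth-death process, pi_n/pi_0 = (lambda/mu)^n
= (2/4)^4
= 0.0625

0.0625


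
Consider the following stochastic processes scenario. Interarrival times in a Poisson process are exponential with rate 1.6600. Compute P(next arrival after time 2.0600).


P(X > t) = exp(-lambda * t)
= exp(-1.6600 * 2.0600)
= exp(-3.4196) = 0.0327

0.0327


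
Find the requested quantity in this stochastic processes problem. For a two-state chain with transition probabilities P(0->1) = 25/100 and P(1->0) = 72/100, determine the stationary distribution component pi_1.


Stationary distribution: pi_0 = p10/(p01+p10), pi_1 = p01/(p01+p10)
p01 = 0.2500, p10 = 0.7200
pi_1 = 0.2577

0.2577


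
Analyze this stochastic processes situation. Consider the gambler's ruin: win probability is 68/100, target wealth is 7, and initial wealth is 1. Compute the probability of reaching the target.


Gambler's ruin formula:
r = q/p = 0.3200/0.6800 = 0.4706
P(win) = (1 - r^i)/(1 - r^N)
= (1 - 0.4706^1)/(1 - 0.4706^7)
= 0.5321

0.5321


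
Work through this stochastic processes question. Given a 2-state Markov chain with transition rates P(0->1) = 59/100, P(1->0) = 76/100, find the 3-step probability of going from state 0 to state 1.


Computing P^3 by matrix multiplication.
P = [[0.4100, 0.5900], [0.7600, 0.2400]]
After raising P to the power 3:
P^3(0,1) = 0.4558

0.4558


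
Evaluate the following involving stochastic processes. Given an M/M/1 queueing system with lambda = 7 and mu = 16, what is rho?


rho = lambda/mu
= 7/16
= 0.4375

0.4375


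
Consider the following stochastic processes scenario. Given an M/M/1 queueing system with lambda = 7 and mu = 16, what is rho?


rho = lambda/mu
= 7/16
= 0.4375

0.4375


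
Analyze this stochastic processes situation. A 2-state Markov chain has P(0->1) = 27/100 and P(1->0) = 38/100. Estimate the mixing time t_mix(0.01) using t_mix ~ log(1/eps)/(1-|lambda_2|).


lambda_2 = |1 - p01 - p10| = |1 - 0.2700 - 0.3800| = 0.3500
t_mix ~ log(1/eps)/(1 - |lambda_2|)
= log(100)/(1 - 0.3500) = 4.6052/0.6500
= 7.0849

7.0849


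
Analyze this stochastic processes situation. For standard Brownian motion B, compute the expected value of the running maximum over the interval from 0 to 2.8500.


E(max B(s)) = sqrt(2t/pi)
= sqrt(2*2.8500/pi)
= sqrt(1.8144)
= 1.3470

1.3470


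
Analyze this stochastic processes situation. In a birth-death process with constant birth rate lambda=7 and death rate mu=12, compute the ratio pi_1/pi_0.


For birth-death process, pi_n/pi_0 = (lambda/mu)^n
= (7/12)^1
= 0.5833

0.5833


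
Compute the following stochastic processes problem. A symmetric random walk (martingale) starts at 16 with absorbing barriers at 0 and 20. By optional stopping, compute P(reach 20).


By optional stopping theorem: E(M at tau) = M(0) = 16
P(hit 20)*20 + P(hit 0)*0 = 16
P(hit 20) = (16 - 0)/(20 - 0) = 4/5 = 0.8000

0.8000


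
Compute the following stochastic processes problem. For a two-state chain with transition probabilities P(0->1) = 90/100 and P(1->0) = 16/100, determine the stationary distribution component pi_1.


Stationary distribution: pi_0 = p10/(p01+p10), pi_1 = p01/(p01+p10)
p01 = 0.9000, p10 = 0.1600
pi_1 = 0.8491

0.8491


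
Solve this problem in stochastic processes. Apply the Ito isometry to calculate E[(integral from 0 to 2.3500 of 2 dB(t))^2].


By Ito isometry: E[(int f dB)^2] = int f^2 dt
= 2^2 * 2.3500
= 4 * 2.3500 = 9.4000

9.4000


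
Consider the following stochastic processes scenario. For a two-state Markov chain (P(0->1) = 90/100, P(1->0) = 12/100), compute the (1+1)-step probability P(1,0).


P^2 = P^1 * P^1
Computing via matrix multiplication of the transition matrix.
Entry (1,0) of P^2 = 0.1176

0.1176


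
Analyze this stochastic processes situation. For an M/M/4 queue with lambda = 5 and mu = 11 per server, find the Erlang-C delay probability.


a = lambda/mu = 0.4545
rho = a/c = 0.1136
Erlang-C formula applied:
C(c,a) = 0.0013

0.0013


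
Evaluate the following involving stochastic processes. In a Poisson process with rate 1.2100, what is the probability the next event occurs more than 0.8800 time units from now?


P(X > t) = exp(-lambda * t)
= exp(-1.2100 * 0.8800)
= exp(-1.0648) = 0.3448

0.3448


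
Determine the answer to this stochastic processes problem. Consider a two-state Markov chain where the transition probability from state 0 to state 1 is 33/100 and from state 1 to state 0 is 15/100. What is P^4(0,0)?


Computing P^4 by matrix multiplication.
P = [[0.6700, 0.3300], [0.1500, 0.8500]]
After raising P to the power 4:
P^4(0,0) = 0.3628

0.3628


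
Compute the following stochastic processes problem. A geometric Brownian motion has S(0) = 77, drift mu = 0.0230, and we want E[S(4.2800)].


E[S(t)] = S(0) * exp(mu * t)
= 77 * exp(0.0230 * 4.2800)
= 77 * 1.1034
= 84.9655

84.9655


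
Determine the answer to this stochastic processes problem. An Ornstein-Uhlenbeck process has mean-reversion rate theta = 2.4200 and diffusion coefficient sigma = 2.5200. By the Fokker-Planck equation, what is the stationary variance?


Stationary variance = sigma^2 / (2*theta)
= 2.5200^2 / (2*2.4200)
= 6.3504 / 4.8400
= 1.3121

1.3121


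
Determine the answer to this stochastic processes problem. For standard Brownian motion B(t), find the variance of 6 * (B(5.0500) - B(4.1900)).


Var(alpha*(B(t)-B(s))) = alpha^2 * (t-s)
= 6^2 * (5.0500 - 4.1900)
= 36 * 0.8600
= 30.9600

30.9600


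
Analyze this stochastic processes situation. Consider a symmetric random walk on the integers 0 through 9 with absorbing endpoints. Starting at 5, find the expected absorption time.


For symmetric RW on 0,...,N with absorbing barriers, E(i) = i*(N-i)
E(5) = 5 * 4 = 20

20


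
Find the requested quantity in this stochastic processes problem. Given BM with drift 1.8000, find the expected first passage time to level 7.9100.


Expected first passage time = a/mu
= 7.9100/1.8000
= 4.3944

4.3944


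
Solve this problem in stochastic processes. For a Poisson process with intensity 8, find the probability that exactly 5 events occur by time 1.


P(N(t)=k) = (lambda*t)^k * exp(-lambda*t) / k!
lambda*t = 8
= 8^5 * exp(-8) / 5!
= 32768 * 3.3546e-04 / 120
= 0.0916

0.0916


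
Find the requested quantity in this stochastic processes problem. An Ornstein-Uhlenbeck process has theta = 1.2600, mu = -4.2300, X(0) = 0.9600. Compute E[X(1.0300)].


E[X(t)] = mu + (X(0) - mu)*exp(-theta*t)
= -4.2300 + (0.9600 - -4.2300)*exp(-1.2600*1.0300)
= -4.2300 + 5.1900 * 0.2731
= -2.8124

-2.8124


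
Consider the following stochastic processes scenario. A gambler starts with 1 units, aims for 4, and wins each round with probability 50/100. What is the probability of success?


p = 1/2: P(win) = i/N = 1/4
= 0.2500

0.2500


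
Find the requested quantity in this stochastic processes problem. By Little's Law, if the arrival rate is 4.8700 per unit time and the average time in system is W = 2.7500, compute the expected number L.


Little's Law: L = lambda * W
= 4.8700 * 2.7500
= 13.3925

13.3925


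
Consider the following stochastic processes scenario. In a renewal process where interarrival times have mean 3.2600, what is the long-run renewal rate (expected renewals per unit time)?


Long-run renewal rate = 1/E(X)
= 1/3.2600
= 0.3067

0.3067


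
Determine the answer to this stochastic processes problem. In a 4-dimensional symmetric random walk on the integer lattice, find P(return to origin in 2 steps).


P(return in 2 steps) = P(reverse first step) = 1/(2d)
= 1/8
= 0.1250

0.1250


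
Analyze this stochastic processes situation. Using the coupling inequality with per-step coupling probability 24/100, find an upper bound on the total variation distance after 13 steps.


TV distance bound <= (1-delta)^n
= (1 - 0.2400)^13
= 0.7600^13
= 0.0282

0.0282


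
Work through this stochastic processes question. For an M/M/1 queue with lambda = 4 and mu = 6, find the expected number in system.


rho = 4/6 = 0.6667
L = rho/(1-rho)
= 0.6667/0.3333
= 2.0000

2.0000


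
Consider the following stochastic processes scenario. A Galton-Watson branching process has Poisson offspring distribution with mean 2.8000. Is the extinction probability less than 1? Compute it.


Since mu = 2.8000 > 1, extinction prob q < 1.
Solve s = exp(mu*(s-1)) iteratively.
q = 0.0750

0.0750


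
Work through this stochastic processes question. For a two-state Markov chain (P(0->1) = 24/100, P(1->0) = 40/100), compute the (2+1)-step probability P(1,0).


P^3 = P^2 * P^1
Computing via matrix multiplication of the transition matrix.
Entry (1,0) of P^3 = 0.5958

0.5958


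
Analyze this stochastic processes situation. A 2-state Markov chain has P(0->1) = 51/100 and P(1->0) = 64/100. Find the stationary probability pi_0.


Stationary distribution: pi_0 = p10/(p01+p10), pi_1 = p01/(p01+p10)
p01 = 0.5100, p10 = 0.6400
pi_0 = 0.5565

0.5565


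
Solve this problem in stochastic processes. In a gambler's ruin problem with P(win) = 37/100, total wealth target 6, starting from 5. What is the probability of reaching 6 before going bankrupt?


Gambler's ruin formula:
r = q/p = 0.6300/0.3700 = 1.7027
P(win) = (1 - r^i)/(1 - r^N)
= (1 - 1.7027^5)/(1 - 1.7027^6)
= 0.5696

0.5696


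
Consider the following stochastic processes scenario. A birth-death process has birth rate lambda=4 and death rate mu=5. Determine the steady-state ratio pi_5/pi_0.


For birth-death process, pi_n/pi_0 = (lambda/mu)^n
= (4/5)^5
= 0.3277

0.3277


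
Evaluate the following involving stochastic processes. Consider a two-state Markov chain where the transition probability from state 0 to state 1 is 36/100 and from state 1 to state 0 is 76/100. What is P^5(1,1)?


Computing P^5 by matrix multiplication.
P = [[0.6400, 0.3600], [0.7600, 0.2400]]
After raising P to the power 5:
P^5(1,1) = 0.3214

0.3214


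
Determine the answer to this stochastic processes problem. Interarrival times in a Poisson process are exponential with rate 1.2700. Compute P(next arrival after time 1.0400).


P(X > t) = exp(-lambda * t)
= exp(-1.2700 * 1.0400)
= exp(-1.3208) = 0.2669

0.2669


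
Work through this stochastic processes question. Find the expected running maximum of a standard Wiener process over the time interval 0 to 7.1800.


E(max B(s)) = sqrt(2t/pi)
= sqrt(2*7.1800/pi)
= sqrt(4.5709)
= 2.1380

2.1380


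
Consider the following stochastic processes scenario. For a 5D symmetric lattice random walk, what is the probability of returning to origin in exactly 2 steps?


P(return in 2 steps) = P(reverse first step) = 1/(2d)
= 1/10
= 0.1000

0.1000


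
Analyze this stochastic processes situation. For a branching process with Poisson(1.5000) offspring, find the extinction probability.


Since mu = 1.5000 > 1, extinction prob q < 1.
Solve s = exp(mu*(s-1)) iteratively.
q = 0.4172

0.4172


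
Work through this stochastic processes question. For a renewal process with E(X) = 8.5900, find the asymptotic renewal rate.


Long-run renewal rate = 1/E(X)
= 1/8.5900
= 0.1164

0.1164


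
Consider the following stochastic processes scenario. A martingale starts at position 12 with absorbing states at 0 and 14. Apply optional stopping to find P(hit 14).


By optional stopping theorem: E(M at tau) = M(0) = 12
P(hit 14)*14 + P(hit 0)*0 = 12
P(hit 14) = (12 - 0)/(14 - 0) = 6/7 = 0.8571

0.8571


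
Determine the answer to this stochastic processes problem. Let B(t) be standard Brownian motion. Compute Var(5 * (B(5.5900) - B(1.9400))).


Var(alpha*(B(t)-B(s))) = alpha^2 * (t-s)
= 5^2 * (5.5900 - 1.9400)
= 25 * 3.6500
= 91.2500

91.2500


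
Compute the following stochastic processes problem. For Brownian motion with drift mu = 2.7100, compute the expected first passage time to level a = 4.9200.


Expected first passage time = a/mu
= 4.9200/2.7100
= 1.8155

1.8155


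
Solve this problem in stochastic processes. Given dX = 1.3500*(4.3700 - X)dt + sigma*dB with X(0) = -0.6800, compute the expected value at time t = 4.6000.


E[X(t)] = mu + (X(0) - mu)*exp(-theta*t)
= 4.3700 + (-0.6800 - 4.3700)*exp(-1.3500*4.6000)
= 4.3700 + -5.0500 * 0.0020
= 4.3599

4.3599


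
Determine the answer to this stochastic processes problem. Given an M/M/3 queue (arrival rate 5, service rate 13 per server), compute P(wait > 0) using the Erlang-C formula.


a = lambda/mu = 0.3846
rho = a/c = 0.1282
Erlang-C formula applied:
C(c,a) = 0.0074

0.0074


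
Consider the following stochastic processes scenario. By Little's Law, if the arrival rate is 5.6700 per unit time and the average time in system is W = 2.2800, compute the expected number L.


Little's Law: L = lambda * W
= 5.6700 * 2.2800
= 12.9276

12.9276


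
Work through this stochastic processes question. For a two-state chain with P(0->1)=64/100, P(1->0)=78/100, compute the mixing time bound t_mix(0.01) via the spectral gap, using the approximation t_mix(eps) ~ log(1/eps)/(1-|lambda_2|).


lambda_2 = |1 - p01 - p10| = |1 - 0.6400 - 0.7800| = 0.4200
t_mix ~ log(1/eps)/(1 - |lambda_2|)
= log(100)/(1 - 0.4200) = 4.6052/0.5800
= 7.9399

7.9399


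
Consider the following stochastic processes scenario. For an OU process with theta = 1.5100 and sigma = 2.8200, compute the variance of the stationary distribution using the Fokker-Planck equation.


Stationary variance = sigma^2 / (2*theta)
= 2.8200^2 / (2*1.5100)
= 7.9524 / 3.0200
= 2.6332

2.6332


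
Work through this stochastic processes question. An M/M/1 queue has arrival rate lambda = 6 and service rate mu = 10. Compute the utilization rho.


rho = lambda/mu
= 6/10
= 0.6000

0.6000


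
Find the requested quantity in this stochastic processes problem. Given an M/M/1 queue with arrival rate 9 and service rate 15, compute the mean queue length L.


rho = 9/15 = 0.6000
L = rho/(1-rho)
= 0.6000/0.4000
= 1.5000

1.5000


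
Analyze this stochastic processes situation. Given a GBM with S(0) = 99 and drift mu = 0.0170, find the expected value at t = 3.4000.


E[S(t)] = S(0) * exp(mu * t)
= 99 * exp(0.0170 * 3.4000)
= 99 * 1.0595
= 104.8908

104.8908


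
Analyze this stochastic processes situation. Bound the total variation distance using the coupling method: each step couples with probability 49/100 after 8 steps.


TV distance bound <= (1-delta)^n
= (1 - 0.4900)^8
= 0.5100^8
= 0.0046

0.0046


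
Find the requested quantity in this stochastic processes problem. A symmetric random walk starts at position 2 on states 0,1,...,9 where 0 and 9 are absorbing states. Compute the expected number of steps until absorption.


For symmetric RW on 0,...,N with absorbing barriers, E(i) = i*(N-i)
E(2) = 2 * 7 = 14

14


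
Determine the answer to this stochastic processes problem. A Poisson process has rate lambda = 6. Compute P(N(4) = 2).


P(N(t)=k) = (lambda*t)^k * exp(-lambda*t) / k!
lambda*t = 24
= 24^2 * exp(-24) / 2!
= 576 * 3.7751e-11 / 2
= 1.0872e-08

1.0872e-08


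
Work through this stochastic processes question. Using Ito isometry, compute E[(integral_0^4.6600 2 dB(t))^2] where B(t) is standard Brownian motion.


By Ito isometry: E[(int f dB)^2] = int f^2 dt
= 2^2 * 4.6600
= 4 * 4.6600 = 18.6400

18.6400


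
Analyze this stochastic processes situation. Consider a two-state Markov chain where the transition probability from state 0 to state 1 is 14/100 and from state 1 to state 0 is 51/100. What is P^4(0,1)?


Computing P^4 by matrix multiplication.
P = [[0.8600, 0.1400], [0.5100, 0.4900]]
After raising P to the power 4:
P^4(0,1) = 0.2122

0.2122


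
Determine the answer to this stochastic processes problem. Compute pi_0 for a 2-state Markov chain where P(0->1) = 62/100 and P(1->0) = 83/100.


Stationary distribution: pi_0 = p10/(p01+p10), pi_1 = p01/(p01+p10)
p01 = 0.6200, p10 = 0.8300
pi_0 = 0.5724

0.5724


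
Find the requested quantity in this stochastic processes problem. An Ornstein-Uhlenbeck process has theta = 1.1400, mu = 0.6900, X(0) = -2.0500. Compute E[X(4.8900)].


E[X(t)] = mu + (X(0) - mu)*exp(-theta*t)
= 0.6900 + (-2.0500 - 0.6900)*exp(-1.1400*4.8900)
= 0.6900 + -2.7400 * 0.0038
= 0.6796

0.6796


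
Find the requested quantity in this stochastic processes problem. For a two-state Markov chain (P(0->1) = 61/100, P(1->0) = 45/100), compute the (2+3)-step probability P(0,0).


P^5 = P^2 * P^3
Computing via matrix multiplication of the transition matrix.
Entry (0,0) of P^5 = 0.4245

0.4245


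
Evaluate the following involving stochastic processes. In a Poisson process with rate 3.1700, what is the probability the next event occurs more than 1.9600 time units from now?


P(X > t) = exp(-lambda * t)
= exp(-3.1700 * 1.9600)
= exp(-6.2132) = 0.0020

0.0020


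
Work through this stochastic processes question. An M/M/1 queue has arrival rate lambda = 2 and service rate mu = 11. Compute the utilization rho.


rho = lambda/mu
= 2/11
= 0.1818

0.1818


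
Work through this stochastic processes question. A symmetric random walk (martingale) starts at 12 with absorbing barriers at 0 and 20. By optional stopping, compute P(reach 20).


By optional stopping theorem: E(M at tau) = M(0) = 12
P(hit 20)*20 + P(hit 0)*0 = 12
P(hit 20) = (12 - 0)/(20 - 0) = 3/5 = 0.6000

0.6000


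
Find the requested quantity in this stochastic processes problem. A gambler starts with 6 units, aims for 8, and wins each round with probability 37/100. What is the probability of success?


Gambler's ruin formula:
r = q/p = 0.6300/0.3700 = 1.7027
P(win) = (1 - r^i)/(1 - r^N)
= (1 - 1.7027^6)/(1 - 1.7027^8)
= 0.3355

0.3355


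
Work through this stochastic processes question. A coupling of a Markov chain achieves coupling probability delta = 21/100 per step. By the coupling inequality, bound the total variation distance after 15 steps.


TV distance bound <= (1-delta)^n
= (1 - 0.2100)^15
= 0.7900^15
= 0.0291

0.0291


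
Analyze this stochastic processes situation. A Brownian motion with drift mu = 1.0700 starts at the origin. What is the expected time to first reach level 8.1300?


Expected first passage time = a/mu
= 8.1300/1.0700
= 7.5981

7.5981


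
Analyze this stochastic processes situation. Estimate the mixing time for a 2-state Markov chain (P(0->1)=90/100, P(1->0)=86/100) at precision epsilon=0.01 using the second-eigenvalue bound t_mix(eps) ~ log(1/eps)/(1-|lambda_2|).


lambda_2 = |1 - p01 - p10| = |1 - 0.9000 - 0.8600| = 0.7600
t_mix ~ log(1/eps)/(1 - |lambda_2|)
= log(100)/(1 - 0.7600) = 4.6052/0.2400
= 19.1882

19.1882


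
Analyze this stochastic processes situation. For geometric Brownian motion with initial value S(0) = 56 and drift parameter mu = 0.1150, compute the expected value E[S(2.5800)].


E[S(t)] = S(0) * exp(mu * t)
= 56 * exp(0.1150 * 2.5800)
= 56 * 1.3454
= 75.3431

75.3431


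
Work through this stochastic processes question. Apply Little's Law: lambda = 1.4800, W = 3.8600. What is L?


Little's Law: L = lambda * W
= 1.4800 * 3.8600
= 5.7128

5.7128


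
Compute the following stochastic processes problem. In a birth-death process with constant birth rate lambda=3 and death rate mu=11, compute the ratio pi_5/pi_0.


For birth-death process, pi_n/pi_0 = (lambda/mu)^n
= (3/11)^5
= 0.0015

0.0015


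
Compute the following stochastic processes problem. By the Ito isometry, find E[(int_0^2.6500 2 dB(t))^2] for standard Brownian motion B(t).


By Ito isometry: E[(int f dB)^2] = int f^2 dt
= 2^2 * 2.6500
= 4 * 2.6500 = 10.6000

10.6000


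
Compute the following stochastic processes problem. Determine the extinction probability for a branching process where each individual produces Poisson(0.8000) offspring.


Since mu = 0.8000 <= 1, extinction probability = 1.

1.0000


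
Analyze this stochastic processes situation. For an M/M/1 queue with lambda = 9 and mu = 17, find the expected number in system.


rho = 9/17 = 0.5294
L = rho/(1-rho)
= 0.5294/0.4706
= 1.1250

1.1250


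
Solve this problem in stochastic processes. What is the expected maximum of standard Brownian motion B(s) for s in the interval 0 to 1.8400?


E(max B(s)) = sqrt(2t/pi)
= sqrt(2*1.8400/pi)
= sqrt(1.1714)
= 1.0823

1.0823


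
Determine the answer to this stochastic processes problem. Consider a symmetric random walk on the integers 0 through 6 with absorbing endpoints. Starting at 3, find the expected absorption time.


For symmetric RW on 0,...,N with absorbing barriers, E(i) = i*(N-i)
E(3) = 3 * 3 = 9

9


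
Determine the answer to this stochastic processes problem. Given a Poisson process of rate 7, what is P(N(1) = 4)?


P(N(t)=k) = (lambda*t)^k * exp(-lambda*t) / k!
lambda*t = 7
= 7^4 * exp(-7) / 4!
= 2401 * 9.1188e-04 / 24
= 0.0912

0.0912


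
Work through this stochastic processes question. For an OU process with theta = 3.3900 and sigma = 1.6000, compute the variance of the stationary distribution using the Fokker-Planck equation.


Stationary variance = sigma^2 / (2*theta)
= 1.6000^2 / (2*3.3900)
= 2.5600 / 6.7800
= 0.3776

0.3776


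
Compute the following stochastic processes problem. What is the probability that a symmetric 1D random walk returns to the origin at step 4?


P(S(4) = 0) = C(4,2) / 4^2
= 6 / 16
= 0.3750

0.3750


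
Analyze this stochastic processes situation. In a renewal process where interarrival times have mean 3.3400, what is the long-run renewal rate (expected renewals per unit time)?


Long-run renewal rate = 1/E(X)
= 1/3.3400
= 0.2994

0.2994


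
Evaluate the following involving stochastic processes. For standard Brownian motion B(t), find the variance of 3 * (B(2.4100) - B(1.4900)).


Var(alpha*(B(t)-B(s))) = alpha^2 * (t-s)
= 3^2 * (2.4100 - 1.4900)
= 9 * 0.9200
= 8.2800

8.2800


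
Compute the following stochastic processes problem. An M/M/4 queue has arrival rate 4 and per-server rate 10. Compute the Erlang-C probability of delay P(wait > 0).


a = lambda/mu = 0.4000
rho = a/c = 0.1000
Erlang-C formula applied:
C(c,a) = 7.9444e-04

7.9444e-04


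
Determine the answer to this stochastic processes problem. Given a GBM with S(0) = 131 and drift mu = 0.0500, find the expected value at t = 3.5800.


E[S(t)] = S(0) * exp(mu * t)
= 131 * exp(0.0500 * 3.5800)
= 131 * 1.1960
= 156.6787

156.6787


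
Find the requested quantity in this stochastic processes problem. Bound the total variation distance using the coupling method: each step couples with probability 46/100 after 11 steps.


TV distance bound <= (1-delta)^n
= (1 - 0.4600)^11
= 0.5400^11
= 0.0011

0.0011


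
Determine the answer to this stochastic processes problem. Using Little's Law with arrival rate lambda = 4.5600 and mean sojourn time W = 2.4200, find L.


Little's Law: L = lambda * W
= 4.5600 * 2.4200
= 11.0352

11.0352


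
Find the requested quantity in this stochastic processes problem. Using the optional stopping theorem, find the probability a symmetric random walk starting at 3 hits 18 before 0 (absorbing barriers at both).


By optional stopping theorem: E(M at tau) = M(0) = 3
P(hit 18)*18 + P(hit 0)*0 = 3
P(hit 18) = (3 - 0)/(18 - 0) = 1/6 = 0.1667

0.1667


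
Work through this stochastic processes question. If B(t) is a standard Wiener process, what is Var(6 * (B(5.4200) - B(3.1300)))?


Var(alpha*(B(t)-B(s))) = alpha^2 * (t-s)
= 6^2 * (5.4200 - 3.1300)
= 36 * 2.2900
= 82.4400

82.4400


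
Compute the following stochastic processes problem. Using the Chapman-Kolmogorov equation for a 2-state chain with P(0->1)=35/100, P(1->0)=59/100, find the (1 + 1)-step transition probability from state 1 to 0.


P^2 = P^1 * P^1
Computing via matrix multiplication of the transition matrix.
Entry (1,0) of P^2 = 0.6254

0.6254


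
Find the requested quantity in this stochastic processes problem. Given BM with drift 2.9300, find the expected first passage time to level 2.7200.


Expected first passage time = a/mu
= 2.7200/2.9300
= 0.9283

0.9283


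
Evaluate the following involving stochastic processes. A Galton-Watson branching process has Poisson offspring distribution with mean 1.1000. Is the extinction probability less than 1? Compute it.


Since mu = 1.1000 > 1, extinction prob q < 1.
Solve s = exp(mu*(s-1)) iteratively.
q = 0.8239

0.8239


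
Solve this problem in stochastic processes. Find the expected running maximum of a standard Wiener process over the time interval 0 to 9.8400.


E(max B(s)) = sqrt(2t/pi)
= sqrt(2*9.8400/pi)
= sqrt(6.2643)
= 2.5029

2.5029


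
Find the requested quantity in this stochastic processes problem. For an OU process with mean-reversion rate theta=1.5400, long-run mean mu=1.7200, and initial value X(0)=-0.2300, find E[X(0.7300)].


E[X(t)] = mu + (X(0) - mu)*exp(-theta*t)
= 1.7200 + (-0.2300 - 1.7200)*exp(-1.5400*0.7300)
= 1.7200 + -1.9500 * 0.3249
= 1.0864

1.0864


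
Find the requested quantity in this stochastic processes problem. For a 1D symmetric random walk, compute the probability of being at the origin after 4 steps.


P(S(4) = 0) = C(4,2) / 4^2
= 6 / 16
= 0.3750

0.3750


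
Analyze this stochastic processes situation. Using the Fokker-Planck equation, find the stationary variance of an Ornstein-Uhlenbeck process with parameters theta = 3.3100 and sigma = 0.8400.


Stationary variance = sigma^2 / (2*theta)
= 0.8400^2 / (2*3.3100)
= 0.7056 / 6.6200
= 0.1066

0.1066
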